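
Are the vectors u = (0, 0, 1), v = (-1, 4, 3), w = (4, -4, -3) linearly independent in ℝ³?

linearly independent

Form the 3×3 matrix with these as columns; its determinant is -12.
A nonzero determinant means the columns are linearly independent.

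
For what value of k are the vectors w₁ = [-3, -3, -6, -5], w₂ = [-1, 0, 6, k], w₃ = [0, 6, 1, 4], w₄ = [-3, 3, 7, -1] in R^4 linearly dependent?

k = -1

The vectors are dependent exactly when the determinant of the matrix with rows w₁, w₂, w₃, w₄ vanishes.
Expanding, det = -216*k - 216.
Solving -216*k - 216 = 0 yields k = -1.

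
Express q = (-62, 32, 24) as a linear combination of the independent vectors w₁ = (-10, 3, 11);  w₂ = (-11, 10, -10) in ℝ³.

Write q = c₁w₁ + c₂w₂ and equate components.
The system has the unique solution (c₁, c₂) = (4, 2).

q = 4w₁ + 2w₂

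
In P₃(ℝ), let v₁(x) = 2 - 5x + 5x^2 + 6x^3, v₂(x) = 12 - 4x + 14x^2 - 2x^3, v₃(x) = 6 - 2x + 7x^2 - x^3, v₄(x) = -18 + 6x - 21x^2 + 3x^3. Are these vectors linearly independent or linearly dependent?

linearly dependent

Write each element as a coordinate vector in ℝ⁴ using {1, x, …, x^3}.
The matrix [v₁|v₂|v₃|v₄] has determinant 0.
A zero determinant means the columns are linearly dependent.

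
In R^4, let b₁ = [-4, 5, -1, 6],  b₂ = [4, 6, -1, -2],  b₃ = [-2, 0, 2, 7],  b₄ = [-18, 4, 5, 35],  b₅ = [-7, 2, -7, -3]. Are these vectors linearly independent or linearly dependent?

There are 5 vectors in a 4-dimensional space, so they cannot be linearly independent.

linearly dependent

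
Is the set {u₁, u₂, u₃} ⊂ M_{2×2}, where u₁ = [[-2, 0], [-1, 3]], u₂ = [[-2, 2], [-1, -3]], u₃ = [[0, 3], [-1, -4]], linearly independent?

linearly independent

Take coordinates with respect to the standard basis {E₁₁, E₁₂, E₂₁, E₂₂}.
Row-reduce the matrix whose columns are u₁, u₂, u₃.
The reduction yields 3 nonzero rows, so the rank is 3.
Since rank = 3 (the number of vectors), the set is linearly independent.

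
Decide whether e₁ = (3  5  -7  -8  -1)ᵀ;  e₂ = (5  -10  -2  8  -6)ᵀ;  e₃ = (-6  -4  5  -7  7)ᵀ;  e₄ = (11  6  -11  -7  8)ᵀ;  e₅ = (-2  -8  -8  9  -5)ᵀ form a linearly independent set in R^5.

The matrix [e₁|e₂|e₃|e₄|e₅] has determinant -185899.
A nonzero determinant means the columns are linearly independent.

linearly independent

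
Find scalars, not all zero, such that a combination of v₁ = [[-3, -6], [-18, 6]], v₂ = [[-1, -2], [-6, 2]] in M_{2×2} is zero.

v₁ - 3v₂ = 0

Write each element as a vector in ℝ⁴ using {E₁₁, E₁₂, E₂₁, E₂₂}.
Set up α₁v₁ + α₂v₂ = 0 and solve the homogeneous system.
A generator of the null space is (1, -3).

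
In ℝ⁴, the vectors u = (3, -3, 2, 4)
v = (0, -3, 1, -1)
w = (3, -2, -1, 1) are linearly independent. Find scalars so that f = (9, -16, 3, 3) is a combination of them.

Write f = α₁u + … + α₃w and equate components.
The system has the unique solution (α₁, α₂, α₃) = (1, 3, 2).

f = u + 3v + 2w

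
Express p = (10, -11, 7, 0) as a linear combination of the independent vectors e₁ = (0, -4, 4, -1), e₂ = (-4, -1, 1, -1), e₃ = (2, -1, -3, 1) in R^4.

p = 3e₁ - 2e₂ + e₃

Since e₁, e₂, e₃ are independent, the coefficients expressing p are uniquely determined by a linear system.
Back-substitution yields (c₁, c₂, c₃) = (3, -2, 1).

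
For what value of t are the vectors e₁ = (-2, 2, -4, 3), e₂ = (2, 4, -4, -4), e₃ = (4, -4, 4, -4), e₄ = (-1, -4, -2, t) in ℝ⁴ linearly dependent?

Dependence holds iff the 4×4 matrix [e₁ e₂ e₃ e₄] is singular.
The determinant works out to 48*t - 272.
Setting this to zero gives t = 17/3.

t = 17/3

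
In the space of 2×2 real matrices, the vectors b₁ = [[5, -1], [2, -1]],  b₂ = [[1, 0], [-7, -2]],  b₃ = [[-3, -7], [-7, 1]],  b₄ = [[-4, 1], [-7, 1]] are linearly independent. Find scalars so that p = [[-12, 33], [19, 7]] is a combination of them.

p = -b₁ - 3b₂ - 4b₃ + 4b₄

Take coordinate vectors relative to {E₁₁, E₁₂, E₂₁, E₂₂}.
Solve the system with b₁, b₂, b₃, b₄ as columns and p as the right-hand side.
Row-reducing the augmented matrix gives the unique coefficients (α₁, …, α₄) = (-1, -3, -4, 4).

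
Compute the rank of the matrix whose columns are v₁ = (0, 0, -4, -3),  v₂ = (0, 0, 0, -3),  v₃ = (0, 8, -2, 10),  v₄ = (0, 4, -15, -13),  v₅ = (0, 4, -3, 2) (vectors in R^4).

3

Apply Gaussian elimination to the matrix whose rows are v₁, v₂, v₃, v₄, v₅.
The echelon form has 3 nonzero rows, so the rank is 3.
(With 5 elements in a 4-dimensional space the rank is at most 4.)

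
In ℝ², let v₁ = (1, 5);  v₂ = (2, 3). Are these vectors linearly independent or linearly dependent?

The matrix [v₁|v₂] has determinant -7.
A nonzero determinant means the columns are linearly independent.

linearly independent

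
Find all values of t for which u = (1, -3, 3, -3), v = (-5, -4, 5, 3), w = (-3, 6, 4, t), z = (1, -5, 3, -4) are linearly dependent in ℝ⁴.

The vectors are dependent exactly when the determinant of the matrix with rows u, v, w, z vanishes.
Expanding, det = 235 - 40*t.
This vanishes exactly when t = 47/8.

t = 47/8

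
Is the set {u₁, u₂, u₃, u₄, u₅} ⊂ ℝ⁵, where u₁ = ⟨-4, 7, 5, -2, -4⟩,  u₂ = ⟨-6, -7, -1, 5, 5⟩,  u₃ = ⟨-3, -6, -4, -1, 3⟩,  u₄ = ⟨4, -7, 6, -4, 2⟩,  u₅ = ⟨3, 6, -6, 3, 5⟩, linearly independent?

Row-reduce the matrix whose columns are u₁, u₂, u₃, u₄, u₅.
The reduction yields 5 nonzero rows, so the rank is 5.
Since rank = 5 (the number of vectors), the set is linearly independent.

linearly independent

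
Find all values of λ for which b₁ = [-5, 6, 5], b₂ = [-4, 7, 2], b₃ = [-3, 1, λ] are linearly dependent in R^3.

Place the vectors as rows of a 3×3 matrix; dependence ⇔ determinant zero.
Expanding, det = 59 - 11*λ.
Solving 59 - 11*λ = 0 yields λ = 59/11.

λ = 59/11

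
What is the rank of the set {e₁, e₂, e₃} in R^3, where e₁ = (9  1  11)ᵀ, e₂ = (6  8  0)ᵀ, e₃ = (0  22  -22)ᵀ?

rank 2

Apply Gaussian elimination to the matrix whose rows are e₁, e₂, e₃.
There are 2 pivot columns, so rank = 2.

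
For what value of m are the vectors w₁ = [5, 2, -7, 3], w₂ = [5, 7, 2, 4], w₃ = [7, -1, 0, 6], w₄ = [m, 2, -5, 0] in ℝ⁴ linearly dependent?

m = 12/11

Place the vectors as rows of a 4×4 matrix; dependence ⇔ determinant zero.
The determinant works out to 384 - 352*m.
This vanishes exactly when m = 12/11.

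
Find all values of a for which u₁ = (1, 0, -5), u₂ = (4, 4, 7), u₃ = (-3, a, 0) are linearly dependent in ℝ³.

Dependence holds iff the 3×3 matrix [u₁ u₂ u₃] is singular.
Expanding, det = -27*a - 60.
Solving -27*a - 60 = 0 yields a = -20/9.

a = -20/9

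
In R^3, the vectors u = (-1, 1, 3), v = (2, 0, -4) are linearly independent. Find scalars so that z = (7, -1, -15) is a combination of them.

Set up the augmented matrix [u | v | z] and row-reduce.
The system has the unique solution (α₁, α₂) = (-1, 3).

z = -u + 3v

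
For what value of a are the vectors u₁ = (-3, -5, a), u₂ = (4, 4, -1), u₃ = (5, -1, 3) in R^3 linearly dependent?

a = 13/6

Dependence holds iff the 3×3 matrix [u₁ u₂ u₃] is singular.
Cofactor expansion gives det = 52 - 24*a.
This vanishes exactly when a = 13/6.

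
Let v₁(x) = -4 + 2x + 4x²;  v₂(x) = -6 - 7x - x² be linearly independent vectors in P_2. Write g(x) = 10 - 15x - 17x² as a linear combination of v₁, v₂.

Work in coordinates with respect to the standard basis {1, x, x²}.
Since v₁, v₂ are independent, the coefficients expressing g are uniquely determined by a linear system.
Row-reducing the augmented matrix gives the unique coefficients (a₁, a₂) = (-4, 1).

g = -4v₁ + v₂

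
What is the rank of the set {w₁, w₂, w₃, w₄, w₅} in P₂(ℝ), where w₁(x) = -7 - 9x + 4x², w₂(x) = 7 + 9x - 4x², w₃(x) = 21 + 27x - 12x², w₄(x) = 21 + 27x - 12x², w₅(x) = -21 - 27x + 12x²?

rank 1

Pass to coordinate vectors with respect to the basis {1, x, x²}.
Row-reduce the 5×3 matrix with these as rows.
Exactly 1 pivot survives; hence the rank is 1.
(With 5 elements in a 3-dimensional space the rank is at most 3.)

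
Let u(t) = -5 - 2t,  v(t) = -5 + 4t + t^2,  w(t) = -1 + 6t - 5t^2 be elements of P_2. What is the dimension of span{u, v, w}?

Represent each element by its coordinate vector in ℝ³.
Row-reduce the 3×3 matrix with these as rows.
Exactly 3 pivots survive; hence the rank is 3.

dim = 3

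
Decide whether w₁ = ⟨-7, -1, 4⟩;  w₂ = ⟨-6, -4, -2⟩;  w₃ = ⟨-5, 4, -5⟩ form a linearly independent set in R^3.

Row-reduce the matrix whose columns are w₁, w₂, w₃.
The reduction yields 3 nonzero rows, so the rank is 3.
Since rank = 3 (the number of vectors), the set is linearly independent.

linearly independent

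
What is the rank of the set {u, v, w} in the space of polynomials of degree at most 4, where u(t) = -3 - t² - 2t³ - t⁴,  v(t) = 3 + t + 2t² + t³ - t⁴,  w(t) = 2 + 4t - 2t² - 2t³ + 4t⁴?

Represent each element by its coordinate vector in ℝ⁵.
Form the matrix with u, v, w as columns and reduce.
Reduction leaves 3 leading entries, giving rank 3.

3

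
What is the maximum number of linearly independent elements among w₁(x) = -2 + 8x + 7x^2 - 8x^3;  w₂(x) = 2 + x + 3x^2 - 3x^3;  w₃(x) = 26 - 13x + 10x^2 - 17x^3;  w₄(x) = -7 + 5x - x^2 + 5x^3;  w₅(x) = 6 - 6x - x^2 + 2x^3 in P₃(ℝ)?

3

Pass to coordinate vectors with respect to the basis {1, x, …, x^3}.
Form the matrix with w₁, w₂, w₃, w₄, w₅ as columns and reduce.
Reduction leaves 3 leading entries, giving rank 3.
(With 5 elements in a 4-dimensional space the rank is at most 4.)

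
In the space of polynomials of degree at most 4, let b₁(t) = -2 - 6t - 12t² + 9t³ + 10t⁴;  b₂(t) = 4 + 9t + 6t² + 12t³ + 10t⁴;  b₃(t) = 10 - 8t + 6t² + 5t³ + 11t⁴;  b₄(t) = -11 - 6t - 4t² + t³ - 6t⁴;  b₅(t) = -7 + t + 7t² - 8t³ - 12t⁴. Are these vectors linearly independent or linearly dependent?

Take coordinates with respect to the standard basis {1, t, …, t⁴}.
Row-reduce the matrix whose columns are b₁, b₂, b₃, b₄, b₅.
The reduction yields 5 nonzero rows, so the rank is 5.
Since rank = 5 (the number of vectors), the set is linearly independent.

linearly independent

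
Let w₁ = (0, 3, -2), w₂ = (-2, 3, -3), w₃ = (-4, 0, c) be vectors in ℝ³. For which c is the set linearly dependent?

The vectors are dependent exactly when the determinant of the matrix with rows w₁, w₂, w₃ vanishes.
Cofactor expansion gives det = 6*c + 12.
This vanishes exactly when c = -2.

c = -2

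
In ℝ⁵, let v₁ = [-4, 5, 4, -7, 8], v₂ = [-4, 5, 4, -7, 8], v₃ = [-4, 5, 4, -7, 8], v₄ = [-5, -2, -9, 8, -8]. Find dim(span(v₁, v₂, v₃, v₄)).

Form the matrix with v₁, v₂, v₃, v₄ as columns and reduce.
There are 2 pivot columns, so rank = 2.

dim = 2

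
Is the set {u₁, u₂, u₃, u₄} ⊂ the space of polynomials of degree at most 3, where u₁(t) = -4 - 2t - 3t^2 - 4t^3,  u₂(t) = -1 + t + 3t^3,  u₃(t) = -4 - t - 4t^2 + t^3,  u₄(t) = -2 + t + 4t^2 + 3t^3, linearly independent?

Take coordinates with respect to the standard basis {1, t, …, t^3}.
Row-reduce the matrix whose columns are u₁, u₂, u₃, u₄.
The reduction yields 4 nonzero rows, so the rank is 4.
Since rank = 4 (the number of vectors), the set is linearly independent.

linearly independent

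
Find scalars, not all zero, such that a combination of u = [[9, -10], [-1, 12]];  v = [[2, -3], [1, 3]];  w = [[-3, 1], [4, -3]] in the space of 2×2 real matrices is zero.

u - 3v + w = 0

Write each element as a vector in ℝ⁴ using {E₁₁, E₁₂, E₂₁, E₂₂}.
Row-reduce the matrix with u, v, w as columns; the null space gives the coefficients.
One solution (up to scaling) is (1, -3, 1).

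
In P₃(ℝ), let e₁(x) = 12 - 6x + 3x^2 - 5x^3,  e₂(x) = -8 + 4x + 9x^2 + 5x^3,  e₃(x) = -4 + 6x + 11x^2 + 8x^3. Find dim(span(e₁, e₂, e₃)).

Represent each element by its coordinate vector in ℝ⁴.
Form the matrix with e₁, e₂, e₃ as columns and reduce.
There are 3 pivot columns, so rank = 3.

dim = 3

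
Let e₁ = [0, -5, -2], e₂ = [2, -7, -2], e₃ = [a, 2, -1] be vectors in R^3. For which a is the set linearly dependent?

a = -9/2

Dependence holds iff the 3×3 matrix [e₁ e₂ e₃] is singular.
The determinant works out to -4*a - 18.
This vanishes exactly when a = -9/2.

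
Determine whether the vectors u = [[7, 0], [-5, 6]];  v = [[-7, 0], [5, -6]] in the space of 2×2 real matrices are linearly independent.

Take coordinates with respect to the standard basis {E₁₁, E₁₂, E₂₁, E₂₂}.
Place the vectors as rows of a 2×4 matrix and reduce to echelon form.
The reduction yields 1 nonzero row, so the rank is 1.
Since rank 1 < 2, the set is linearly dependent.

linearly dependent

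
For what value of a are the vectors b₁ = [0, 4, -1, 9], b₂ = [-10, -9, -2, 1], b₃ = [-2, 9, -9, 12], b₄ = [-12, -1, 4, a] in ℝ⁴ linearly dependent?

Place the vectors as rows of a 4×4 matrix; dependence ⇔ determinant zero.
Cofactor expansion gives det = 9912 - 236*a.
This vanishes exactly when a = 42.

a = 42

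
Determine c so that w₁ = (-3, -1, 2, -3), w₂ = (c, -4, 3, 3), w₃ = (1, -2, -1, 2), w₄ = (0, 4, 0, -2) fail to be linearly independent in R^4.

c = -1/3

Dependence holds iff the 4×4 matrix [w₁ w₂ w₃ w₄] is singular.
Cofactor expansion gives det = 6*c + 2.
Solving 6*c + 2 = 0 yields c = -1/3.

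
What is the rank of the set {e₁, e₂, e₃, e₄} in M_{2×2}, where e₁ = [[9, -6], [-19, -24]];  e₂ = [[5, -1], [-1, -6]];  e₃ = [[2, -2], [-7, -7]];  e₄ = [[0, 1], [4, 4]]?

Pass to coordinate vectors with respect to the basis {E₁₁, E₁₂, E₂₁, E₂₂}.
Row-reduce the 4×4 matrix with these as rows.
There are 3 pivot columns, so rank = 3.

rank 3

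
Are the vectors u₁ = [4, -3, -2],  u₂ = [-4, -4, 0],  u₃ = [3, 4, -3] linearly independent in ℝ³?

The matrix [u₁|u₂|u₃] has determinant 92.
A nonzero determinant means the columns are linearly independent.

linearly independent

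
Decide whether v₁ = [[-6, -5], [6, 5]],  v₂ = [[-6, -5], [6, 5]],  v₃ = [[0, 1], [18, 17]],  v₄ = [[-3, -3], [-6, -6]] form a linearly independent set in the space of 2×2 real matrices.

linearly dependent

Take coordinates with respect to the standard basis {E₁₁, E₁₂, E₂₁, E₂₂}.
Two of the vectors are equal, giving an immediate dependence.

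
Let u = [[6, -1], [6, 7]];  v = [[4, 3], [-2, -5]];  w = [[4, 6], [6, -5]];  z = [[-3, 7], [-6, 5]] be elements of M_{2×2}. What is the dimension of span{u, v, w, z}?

dim = 4

Pass to coordinate vectors with respect to the basis {E₁₁, E₁₂, E₂₁, E₂₂}.
Form the matrix with u, v, w, z as columns and reduce.
Reduction leaves 4 leading entries, giving rank 4.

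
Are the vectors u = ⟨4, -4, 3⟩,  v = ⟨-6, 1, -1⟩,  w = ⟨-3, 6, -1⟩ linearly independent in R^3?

linearly independent

Row-reduce the matrix whose columns are u, v, w.
The reduction yields 3 nonzero rows, so the rank is 3.
Since rank = 3 (the number of vectors), the set is linearly independent.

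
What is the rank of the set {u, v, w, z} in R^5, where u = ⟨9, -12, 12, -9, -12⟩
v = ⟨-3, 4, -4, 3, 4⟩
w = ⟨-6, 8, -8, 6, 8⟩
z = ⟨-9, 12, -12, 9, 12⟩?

rank 1

Apply Gaussian elimination to the matrix whose rows are u, v, w, z.
Exactly 1 pivot survives; hence the rank is 1.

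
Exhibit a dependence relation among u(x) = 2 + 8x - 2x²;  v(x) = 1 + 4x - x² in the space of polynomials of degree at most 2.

Write each element as a vector in ℝ³ using {1, x, x²}.
Set up α₁u + α₂v = 0 and solve the homogeneous system.
A generator of the null space is (1, -2).

u - 2v = 0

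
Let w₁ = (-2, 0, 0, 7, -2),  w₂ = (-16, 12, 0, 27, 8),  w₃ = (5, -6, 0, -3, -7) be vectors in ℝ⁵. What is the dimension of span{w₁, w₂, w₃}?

Put the 5×3 matrix [w₁|w₂|w₃] into echelon form.
There are 2 pivot columns, so rank = 2.

2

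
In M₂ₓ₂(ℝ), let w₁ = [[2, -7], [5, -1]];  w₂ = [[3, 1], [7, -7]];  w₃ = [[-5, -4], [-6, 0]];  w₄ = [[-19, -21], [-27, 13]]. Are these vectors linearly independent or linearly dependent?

linearly dependent

Write each element as a coordinate vector in ℝ⁴ using {E₁₁, E₁₂, E₂₁, E₂₂}.
The matrix [w₁|w₂|w₃|w₄] has determinant 0.
A zero determinant means the columns are linearly dependent.
Indeed w₁ - 2w₂ + 3w₃ - w₄ = 0.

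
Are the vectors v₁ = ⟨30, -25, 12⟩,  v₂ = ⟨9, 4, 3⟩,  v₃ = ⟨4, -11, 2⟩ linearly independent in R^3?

Row-reduce the matrix whose columns are v₁, v₂, v₃.
The reduction yields 2 nonzero rows, so the rank is 2.
Since rank 2 < 3, the set is linearly dependent.
Indeed v₁ - 2v₂ - 3v₃ = 0.

linearly dependent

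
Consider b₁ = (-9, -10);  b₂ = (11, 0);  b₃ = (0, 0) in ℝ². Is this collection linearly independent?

There are 3 vectors in a 2-dimensional space, so they cannot be linearly independent.

linearly dependent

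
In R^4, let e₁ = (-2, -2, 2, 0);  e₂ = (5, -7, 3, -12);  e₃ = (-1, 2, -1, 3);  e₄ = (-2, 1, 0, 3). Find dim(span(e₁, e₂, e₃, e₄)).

Put the 4×4 matrix [e₁|e₂|e₃|e₄] into echelon form.
There are 2 pivot columns, so rank = 2.

dim = 2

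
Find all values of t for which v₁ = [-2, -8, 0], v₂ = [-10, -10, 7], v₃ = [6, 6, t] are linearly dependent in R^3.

Dependence holds iff the 3×3 matrix [v₁ v₂ v₃] is singular.
Cofactor expansion gives det = -60*t - 252.
Solving -60*t - 252 = 0 yields t = -21/5.

t = -21/5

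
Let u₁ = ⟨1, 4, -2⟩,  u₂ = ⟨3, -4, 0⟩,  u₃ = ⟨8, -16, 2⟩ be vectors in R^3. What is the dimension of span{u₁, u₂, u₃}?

Apply Gaussian elimination to the matrix whose rows are u₁, u₂, u₃.
There are 2 pivot columns, so rank = 2.

2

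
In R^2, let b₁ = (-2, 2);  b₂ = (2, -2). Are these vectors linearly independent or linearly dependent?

Row-reduce the matrix whose columns are b₁, b₂.
The reduction yields 1 nonzero row, so the rank is 1.
Since rank 1 < 2, the set is linearly dependent.
Indeed b₁ + b₂ = 0.

linearly dependent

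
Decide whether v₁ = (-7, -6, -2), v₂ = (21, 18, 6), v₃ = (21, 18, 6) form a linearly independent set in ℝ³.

linearly dependent

Form the 3×3 matrix with these as columns; its determinant is 0.
A zero determinant means the columns are linearly dependent.
Indeed 3v₁ + v₂ = 0.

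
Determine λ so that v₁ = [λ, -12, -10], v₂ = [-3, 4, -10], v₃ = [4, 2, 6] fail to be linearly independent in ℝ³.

The set is linearly dependent precisely when det[v₁; v₂; v₃] = 0.
The determinant works out to 44*λ + 484.
Setting this to zero gives λ = -11.

λ = -11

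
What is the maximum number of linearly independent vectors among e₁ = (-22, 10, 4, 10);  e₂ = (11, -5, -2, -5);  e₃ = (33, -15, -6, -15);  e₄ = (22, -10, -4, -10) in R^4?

Form the matrix with e₁, e₂, e₃, e₄ as columns and reduce.
Exactly 1 pivot survives; hence the rank is 1.

1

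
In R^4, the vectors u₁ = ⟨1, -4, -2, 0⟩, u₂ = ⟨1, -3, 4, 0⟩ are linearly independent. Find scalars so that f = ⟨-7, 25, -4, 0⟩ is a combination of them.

Set up the augmented matrix [u₁ | u₂ | f] and row-reduce.
Row-reducing the augmented matrix gives the unique coefficients (α₁, α₂) = (-4, -3).

f = -4u₁ - 3u₂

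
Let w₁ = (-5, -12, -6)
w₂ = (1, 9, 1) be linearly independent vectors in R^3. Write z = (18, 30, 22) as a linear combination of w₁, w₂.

z = -4w₁ - 2w₂

Solve the system with w₁, w₂ as columns and z as the right-hand side.
The system has the unique solution (c₁, c₂) = (-4, -2).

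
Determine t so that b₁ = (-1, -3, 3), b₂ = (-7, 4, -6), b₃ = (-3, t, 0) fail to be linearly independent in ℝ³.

t = -2/3

The set is linearly dependent precisely when det[b₁; b₂; b₃] = 0.
The determinant works out to -27*t - 18.
Solving -27*t - 18 = 0 yields t = -2/3.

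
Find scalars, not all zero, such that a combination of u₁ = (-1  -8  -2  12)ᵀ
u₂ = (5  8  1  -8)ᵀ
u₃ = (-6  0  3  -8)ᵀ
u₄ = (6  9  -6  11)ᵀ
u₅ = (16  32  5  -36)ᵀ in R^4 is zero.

Set up α₁u₁ + … + α₅u₅ = 0 and solve the homogeneous system.
A generator of the null space is (1, -3, 0, 0, 1).

u₁ - 3u₂ + u₅ = 0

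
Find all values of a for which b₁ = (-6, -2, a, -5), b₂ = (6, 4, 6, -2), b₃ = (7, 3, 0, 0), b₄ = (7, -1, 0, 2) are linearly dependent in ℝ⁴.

The set is linearly dependent precisely when det[b₁; b₂; b₃; b₄] = 0.
Expanding, det = 36*a - 792.
Solving 36*a - 792 = 0 yields a = 22.

a = 22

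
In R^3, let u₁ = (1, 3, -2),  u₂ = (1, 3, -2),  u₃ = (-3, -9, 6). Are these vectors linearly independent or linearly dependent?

Place the vectors as rows of a 3×3 matrix and reduce to echelon form.
The reduction yields 1 nonzero row, so the rank is 1.
Since rank 1 < 3, the set is linearly dependent.
Indeed u₁ - u₂ = 0.

linearly dependent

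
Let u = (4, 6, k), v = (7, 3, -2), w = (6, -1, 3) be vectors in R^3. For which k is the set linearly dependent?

k = -34/5

The vectors are dependent exactly when the determinant of the matrix with rows u, v, w vanishes.
The determinant works out to -25*k - 170.
This vanishes exactly when k = -34/5.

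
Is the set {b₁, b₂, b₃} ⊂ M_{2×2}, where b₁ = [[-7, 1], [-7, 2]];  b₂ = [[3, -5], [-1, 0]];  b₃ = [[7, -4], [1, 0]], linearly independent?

linearly independent

Take coordinates with respect to the standard basis {E₁₁, E₁₂, E₂₁, E₂₂}.
Place the vectors as rows of a 3×4 matrix and reduce to echelon form.
The reduction yields 3 nonzero rows, so the rank is 3.
Since rank = 3 (the number of vectors), the set is linearly independent.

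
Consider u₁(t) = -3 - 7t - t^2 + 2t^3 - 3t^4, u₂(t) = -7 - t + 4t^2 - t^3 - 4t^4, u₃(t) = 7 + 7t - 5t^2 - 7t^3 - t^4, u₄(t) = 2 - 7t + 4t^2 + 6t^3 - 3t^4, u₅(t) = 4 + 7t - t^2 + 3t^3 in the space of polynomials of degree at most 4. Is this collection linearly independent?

linearly independent

Take coordinates with respect to the standard basis {1, t, …, t^4}.
The matrix [u₁|u₂|u₃|u₄|u₅] has determinant 21348.
A nonzero determinant means the columns are linearly independent.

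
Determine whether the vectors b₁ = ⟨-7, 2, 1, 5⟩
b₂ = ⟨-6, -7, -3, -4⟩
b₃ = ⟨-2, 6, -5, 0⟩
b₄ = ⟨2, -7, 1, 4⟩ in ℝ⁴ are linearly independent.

Place the vectors as rows of a 4×4 matrix and reduce to echelon form.
The reduction yields 4 nonzero rows, so the rank is 4.
Since rank = 4 (the number of vectors), the set is linearly independent.

linearly independent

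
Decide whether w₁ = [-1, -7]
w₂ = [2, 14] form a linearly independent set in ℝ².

Row-reduce the matrix whose columns are w₁, w₂.
The reduction yields 1 nonzero row, so the rank is 1.
Since rank 1 < 2, the set is linearly dependent.
Indeed 2w₁ + w₂ = 0.

linearly dependent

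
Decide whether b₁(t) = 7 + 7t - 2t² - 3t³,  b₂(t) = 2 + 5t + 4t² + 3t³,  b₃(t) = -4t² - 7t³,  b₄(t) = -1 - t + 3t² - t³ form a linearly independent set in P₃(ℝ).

linearly independent

Take coordinates with respect to the standard basis {1, t, …, t³}.
Row-reduce the matrix whose columns are b₁, b₂, b₃, b₄.
The reduction yields 4 nonzero rows, so the rank is 4.
Since rank = 4 (the number of vectors), the set is linearly independent.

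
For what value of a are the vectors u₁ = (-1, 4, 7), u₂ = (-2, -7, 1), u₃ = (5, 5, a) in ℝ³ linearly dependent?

Dependence holds iff the 3×3 matrix [u₁ u₂ u₃] is singular.
Expanding, det = 15*a + 200.
Solving 15*a + 200 = 0 yields a = -40/3.

a = -40/3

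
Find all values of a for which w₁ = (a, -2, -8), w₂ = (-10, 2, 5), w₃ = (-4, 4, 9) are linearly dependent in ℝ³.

a = 58

The set is linearly dependent precisely when det[w₁; w₂; w₃] = 0.
Expanding, det = 116 - 2*a.
This vanishes exactly when a = 58.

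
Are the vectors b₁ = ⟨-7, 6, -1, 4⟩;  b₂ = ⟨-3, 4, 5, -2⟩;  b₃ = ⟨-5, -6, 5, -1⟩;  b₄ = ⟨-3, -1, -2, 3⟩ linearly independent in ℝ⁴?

The matrix [b₁|b₂|b₃|b₄] has determinant -88.
A nonzero determinant means the columns are linearly independent.

linearly independent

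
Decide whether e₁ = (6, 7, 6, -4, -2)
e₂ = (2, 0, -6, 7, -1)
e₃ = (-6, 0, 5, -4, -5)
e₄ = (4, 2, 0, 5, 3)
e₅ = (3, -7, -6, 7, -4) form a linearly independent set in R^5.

linearly independent

The matrix [e₁|e₂|e₃|e₄|e₅] has determinant -17970.
A nonzero determinant means the columns are linearly independent.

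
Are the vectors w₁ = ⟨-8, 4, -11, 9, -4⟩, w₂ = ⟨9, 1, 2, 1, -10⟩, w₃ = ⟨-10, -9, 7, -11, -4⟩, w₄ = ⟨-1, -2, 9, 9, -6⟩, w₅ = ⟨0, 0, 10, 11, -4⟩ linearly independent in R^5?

linearly independent

Form the 5×5 matrix with these as columns; its determinant is -59492.
A nonzero determinant means the columns are linearly independent.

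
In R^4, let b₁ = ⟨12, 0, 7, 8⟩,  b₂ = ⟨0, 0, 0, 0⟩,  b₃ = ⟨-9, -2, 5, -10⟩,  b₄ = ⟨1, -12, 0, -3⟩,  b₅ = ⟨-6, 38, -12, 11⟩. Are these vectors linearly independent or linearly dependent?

There are 5 vectors in a 4-dimensional space, so they cannot be linearly independent.

linearly dependent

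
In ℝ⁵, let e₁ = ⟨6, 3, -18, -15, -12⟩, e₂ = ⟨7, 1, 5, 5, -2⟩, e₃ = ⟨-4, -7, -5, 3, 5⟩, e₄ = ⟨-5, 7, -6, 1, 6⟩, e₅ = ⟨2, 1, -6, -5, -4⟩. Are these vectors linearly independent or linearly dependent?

One vector is a scalar multiple of another, so the set is dependent.

linearly dependent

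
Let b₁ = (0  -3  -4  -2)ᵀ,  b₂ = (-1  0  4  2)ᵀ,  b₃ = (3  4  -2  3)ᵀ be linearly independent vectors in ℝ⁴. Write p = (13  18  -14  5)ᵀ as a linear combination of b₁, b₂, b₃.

Write p = a₁b₁ + … + a₃b₃ and equate components.
The system has the unique solution (a₁, a₂, a₃) = (-2, -4, 3).

p = -2b₁ - 4b₂ + 3b₃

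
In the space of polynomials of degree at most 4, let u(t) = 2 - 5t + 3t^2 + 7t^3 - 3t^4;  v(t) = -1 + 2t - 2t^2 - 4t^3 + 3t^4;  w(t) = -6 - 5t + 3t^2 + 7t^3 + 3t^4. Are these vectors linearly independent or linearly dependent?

Write each element as a coordinate vector in ℝ⁵ using {1, t, …, t^4}.
Row-reduce the matrix whose columns are u, v, w.
The reduction yields 3 nonzero rows, so the rank is 3.
Since rank = 3 (the number of vectors), the set is linearly independent.

linearly independent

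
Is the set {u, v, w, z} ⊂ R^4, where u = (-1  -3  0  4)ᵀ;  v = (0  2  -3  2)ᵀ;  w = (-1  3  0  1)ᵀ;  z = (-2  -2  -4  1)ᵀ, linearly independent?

linearly independent

Row-reduce the matrix whose columns are u, v, w, z.
The reduction yields 4 nonzero rows, so the rank is 4.
Since rank = 4 (the number of vectors), the set is linearly independent.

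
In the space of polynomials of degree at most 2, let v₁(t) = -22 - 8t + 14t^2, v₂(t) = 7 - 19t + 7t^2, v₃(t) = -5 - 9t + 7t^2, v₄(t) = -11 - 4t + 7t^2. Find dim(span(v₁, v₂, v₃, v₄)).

Pass to coordinate vectors with respect to the basis {1, t, t^2}.
Form the matrix with v₁, v₂, v₃, v₄ as columns and reduce.
There are 2 pivot columns, so rank = 2.
(With 4 elements in a 3-dimensional space the rank is at most 3.)

2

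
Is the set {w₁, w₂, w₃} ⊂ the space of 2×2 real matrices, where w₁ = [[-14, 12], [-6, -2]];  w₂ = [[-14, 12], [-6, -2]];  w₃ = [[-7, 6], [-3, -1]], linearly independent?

linearly dependent

Take coordinates with respect to the standard basis {E₁₁, E₁₂, E₂₁, E₂₂}.
Row-reduce the matrix whose columns are w₁, w₂, w₃.
The reduction yields 1 nonzero row, so the rank is 1.
Since rank 1 < 3, the set is linearly dependent.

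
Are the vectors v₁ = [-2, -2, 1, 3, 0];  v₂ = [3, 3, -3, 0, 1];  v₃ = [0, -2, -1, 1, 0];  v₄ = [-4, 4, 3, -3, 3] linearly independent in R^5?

Row-reduce the matrix whose columns are v₁, v₂, v₃, v₄.
The reduction yields 4 nonzero rows, so the rank is 4.
Since rank = 4 (the number of vectors), the set is linearly independent.

linearly independent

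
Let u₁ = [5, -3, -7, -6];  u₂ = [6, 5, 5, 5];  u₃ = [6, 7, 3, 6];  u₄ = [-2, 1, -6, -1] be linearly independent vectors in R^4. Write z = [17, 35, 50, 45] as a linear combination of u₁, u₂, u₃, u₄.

Solve the system with u₁, u₂, u₃, u₄ as columns and z as the right-hand side.
Row-reducing the augmented matrix gives the unique coefficients (c₁, …, c₄) = (-3, 4, 1, -1).

z = -3u₁ + 4u₂ + u₃ - u₄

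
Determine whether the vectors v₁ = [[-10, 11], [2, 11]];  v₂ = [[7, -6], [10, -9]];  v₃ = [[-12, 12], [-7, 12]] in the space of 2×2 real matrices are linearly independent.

linearly independent

Write each element as a coordinate vector in ℝ⁴ using {E₁₁, E₁₂, E₂₁, E₂₂}.
Place the vectors as rows of a 3×4 matrix and reduce to echelon form.
The reduction yields 3 nonzero rows, so the rank is 3.
Since rank = 3 (the number of vectors), the set is linearly independent.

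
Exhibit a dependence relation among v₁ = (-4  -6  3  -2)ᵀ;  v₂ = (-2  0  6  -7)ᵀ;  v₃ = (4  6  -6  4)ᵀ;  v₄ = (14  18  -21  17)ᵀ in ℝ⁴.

v₁ + v₂ - 2v₃ + v₄ = 0

Solve the homogeneous system with v₁, v₂, v₃, v₄ as columns by row-reducing the coefficient matrix.
One solution (up to scaling) is (1, 1, -2, 1).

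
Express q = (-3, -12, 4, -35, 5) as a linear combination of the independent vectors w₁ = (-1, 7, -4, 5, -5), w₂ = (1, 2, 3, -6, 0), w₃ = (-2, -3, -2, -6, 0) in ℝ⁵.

q = -w₁ + 2w₂ + 3w₃

Write q = α₁w₁ + … + α₃w₃ and equate components.
Back-substitution yields (α₁, α₂, α₃) = (-1, 2, 3).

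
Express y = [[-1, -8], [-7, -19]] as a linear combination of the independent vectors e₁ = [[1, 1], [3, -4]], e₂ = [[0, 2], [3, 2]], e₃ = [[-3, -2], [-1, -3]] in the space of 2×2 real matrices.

y = 2e₁ - 4e₂ + e₃

Work in coordinates with respect to the standard basis {E₁₁, E₁₂, E₂₁, E₂₂}.
Set up the augmented matrix [e₁ | e₂ | e₃ | y] and row-reduce.
Row-reducing the augmented matrix gives the unique coefficients (a₁, a₂, a₃) = (2, -4, 1).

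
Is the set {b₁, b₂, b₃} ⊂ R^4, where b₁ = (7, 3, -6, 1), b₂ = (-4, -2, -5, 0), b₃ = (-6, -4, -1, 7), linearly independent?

Place the vectors as rows of a 3×4 matrix and reduce to echelon form.
The reduction yields 3 nonzero rows, so the rank is 3.
Since rank = 3 (the number of vectors), the set is linearly independent.

linearly independent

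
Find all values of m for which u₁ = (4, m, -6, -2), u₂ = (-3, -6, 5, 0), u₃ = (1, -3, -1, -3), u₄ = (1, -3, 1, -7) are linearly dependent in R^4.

The set is linearly dependent precisely when det[u₁; u₂; u₃; u₄] = 0.
Cofactor expansion gives det = 10*m - 60.
This vanishes exactly when m = 6.

m = 6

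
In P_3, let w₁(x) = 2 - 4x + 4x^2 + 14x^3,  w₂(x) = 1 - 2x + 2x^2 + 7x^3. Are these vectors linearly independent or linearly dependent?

linearly dependent

Write each element as a coordinate vector in ℝ⁴ using {1, x, …, x^3}.
Place the vectors as rows of a 2×4 matrix and reduce to echelon form.
The reduction yields 1 nonzero row, so the rank is 1.
Since rank 1 < 2, the set is linearly dependent.
Indeed w₁ - 2w₂ = 0.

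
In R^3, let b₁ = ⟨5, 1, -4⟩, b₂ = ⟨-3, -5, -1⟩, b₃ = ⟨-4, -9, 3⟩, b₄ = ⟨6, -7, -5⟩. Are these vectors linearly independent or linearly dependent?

There are 4 vectors in a 3-dimensional space, so they cannot be linearly independent.

linearly dependent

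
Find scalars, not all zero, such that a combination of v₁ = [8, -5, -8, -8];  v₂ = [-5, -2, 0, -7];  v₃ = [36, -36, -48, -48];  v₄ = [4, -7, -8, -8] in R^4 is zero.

3v₁ - v₃ + 3v₄ = 0

Solve the homogeneous system with v₁, v₂, v₃, v₄ as columns by row-reducing the coefficient matrix.
The free variable yields coefficients (3, 0, -1, 3) (any nonzero multiple also works).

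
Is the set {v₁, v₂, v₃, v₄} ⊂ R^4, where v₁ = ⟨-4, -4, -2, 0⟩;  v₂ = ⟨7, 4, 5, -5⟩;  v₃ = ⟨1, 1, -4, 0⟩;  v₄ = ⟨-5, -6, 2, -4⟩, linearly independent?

Place the vectors as rows of a 4×4 matrix and reduce to echelon form.
The reduction yields 4 nonzero rows, so the rank is 4.
Since rank = 4 (the number of vectors), the set is linearly independent.

linearly independent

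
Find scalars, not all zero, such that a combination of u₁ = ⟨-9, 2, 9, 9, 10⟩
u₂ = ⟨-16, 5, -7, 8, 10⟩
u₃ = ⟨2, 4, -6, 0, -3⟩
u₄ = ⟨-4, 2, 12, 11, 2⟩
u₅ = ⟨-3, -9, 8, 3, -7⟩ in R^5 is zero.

3u₁ - u₂ + 3u₃ - 2u₄ + u₅ = 0

Solve the homogeneous system with u₁, u₂, u₃, u₄, u₅ as columns by row-reducing the coefficient matrix.
A generator of the null space is (3, -1, 3, -2, 1).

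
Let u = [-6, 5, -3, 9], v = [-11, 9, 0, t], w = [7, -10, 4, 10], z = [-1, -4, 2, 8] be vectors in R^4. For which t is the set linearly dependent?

The vectors are dependent exactly when the determinant of the matrix with rows u, v, w, z vanishes.
Expanding, det = 48*t + 1536.
This vanishes exactly when t = -32.

t = -32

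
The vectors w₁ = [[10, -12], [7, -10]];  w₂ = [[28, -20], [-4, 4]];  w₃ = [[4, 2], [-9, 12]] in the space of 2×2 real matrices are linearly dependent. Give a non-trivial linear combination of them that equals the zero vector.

Write each element as a vector in ℝ⁴ using {E₁₁, E₁₂, E₂₁, E₂₂}.
Write the vectors as columns of a matrix and find a nonzero vector in its null space.
The free variable yields coefficients (2, -1, 2) (any nonzero multiple also works).

2w₁ - w₂ + 2w₃ = 0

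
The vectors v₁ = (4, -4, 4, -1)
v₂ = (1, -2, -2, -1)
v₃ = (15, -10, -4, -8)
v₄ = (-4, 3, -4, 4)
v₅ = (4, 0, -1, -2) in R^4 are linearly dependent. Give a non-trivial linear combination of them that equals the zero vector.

v₁ + 3v₂ - v₃ + 2v₅ = 0

Write the vectors as columns of a matrix and find a nonzero vector in its null space.
The free variable yields coefficients (1, 3, -1, 0, 2) (any nonzero multiple also works).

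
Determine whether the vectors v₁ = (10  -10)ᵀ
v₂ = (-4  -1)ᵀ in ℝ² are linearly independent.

linearly independent

Row-reduce the matrix whose columns are v₁, v₂.
The reduction yields 2 nonzero rows, so the rank is 2.
Since rank = 2 (the number of vectors), the set is linearly independent.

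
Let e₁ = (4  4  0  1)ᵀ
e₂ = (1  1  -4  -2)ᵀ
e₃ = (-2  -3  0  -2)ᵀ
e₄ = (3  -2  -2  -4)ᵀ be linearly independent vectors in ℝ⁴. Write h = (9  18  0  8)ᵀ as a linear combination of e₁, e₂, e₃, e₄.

h = 4e₁ + e₂ + e₃ - 2e₄

Write h = c₁e₁ + … + c₄e₄ and equate components.
Row-reducing the augmented matrix gives the unique coefficients (c₁, …, c₄) = (4, 1, 1, -2).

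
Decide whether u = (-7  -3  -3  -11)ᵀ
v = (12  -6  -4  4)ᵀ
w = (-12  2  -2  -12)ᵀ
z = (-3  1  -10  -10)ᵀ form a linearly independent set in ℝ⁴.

The matrix [u|v|w|z] has determinant -436.
A nonzero determinant means the columns are linearly independent.

linearly independent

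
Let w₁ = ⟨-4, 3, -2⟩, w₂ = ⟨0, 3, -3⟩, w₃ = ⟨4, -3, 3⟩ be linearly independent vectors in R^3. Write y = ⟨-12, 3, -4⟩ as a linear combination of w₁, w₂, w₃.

Since w₁, w₂, w₃ are independent, the coefficients expressing y are uniquely determined by a linear system.
Back-substitution yields (c₁, c₂, c₃) = (-1, -2, -4).

y = -w₁ - 2w₂ - 4w₃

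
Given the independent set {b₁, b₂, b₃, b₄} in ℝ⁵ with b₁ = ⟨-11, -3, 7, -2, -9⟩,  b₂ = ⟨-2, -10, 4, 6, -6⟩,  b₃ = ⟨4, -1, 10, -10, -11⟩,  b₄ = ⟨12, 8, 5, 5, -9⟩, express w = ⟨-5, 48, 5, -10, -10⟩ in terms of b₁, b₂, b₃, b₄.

w = 3b₁ - 4b₂ - b₃ + 2b₄

Set up the augmented matrix [b₁ | b₂ | b₃ | b₄ | w] and row-reduce.
The system has the unique solution (α₁, …, α₄) = (3, -4, -1, 2).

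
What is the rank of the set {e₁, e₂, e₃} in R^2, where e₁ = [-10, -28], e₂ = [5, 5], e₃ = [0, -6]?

Row-reduce the 3×2 matrix with these as rows.
Reduction leaves 2 leading entries, giving rank 2.
(With 3 elements in a 2-dimensional space the rank is at most 2.)

rank 2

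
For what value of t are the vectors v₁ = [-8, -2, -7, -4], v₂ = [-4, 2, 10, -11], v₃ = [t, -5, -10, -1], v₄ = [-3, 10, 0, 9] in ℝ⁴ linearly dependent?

t = -17/4

Dependence holds iff the 4×4 matrix [v₁ v₂ v₃ v₄] is singular.
Expanding, det = 1116*t + 4743.
This vanishes exactly when t = -17/4.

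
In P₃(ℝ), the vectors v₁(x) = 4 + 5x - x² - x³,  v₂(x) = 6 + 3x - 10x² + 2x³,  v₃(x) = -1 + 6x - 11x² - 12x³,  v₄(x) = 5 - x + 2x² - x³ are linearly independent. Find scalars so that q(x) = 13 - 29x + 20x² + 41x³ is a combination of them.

q = -3v₁ + 2v₂ - 3v₃ + 2v₄

Work in coordinates with respect to the standard basis {1, x, …, x³}.
Write q = α₁v₁ + … + α₄v₄ and equate components.
The system has the unique solution (α₁, …, α₄) = (-3, 2, -3, 2).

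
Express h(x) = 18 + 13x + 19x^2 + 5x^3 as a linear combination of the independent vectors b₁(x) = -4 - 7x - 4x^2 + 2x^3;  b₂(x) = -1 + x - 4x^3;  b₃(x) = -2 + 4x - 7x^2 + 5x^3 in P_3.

h = -3b₁ - 4b₂ - b₃

Take coordinate vectors relative to {1, x, …, x^3}.
Solve the system with b₁, b₂, b₃ as columns and h as the right-hand side.
The system has the unique solution (a₁, a₂, a₃) = (-3, -4, -1).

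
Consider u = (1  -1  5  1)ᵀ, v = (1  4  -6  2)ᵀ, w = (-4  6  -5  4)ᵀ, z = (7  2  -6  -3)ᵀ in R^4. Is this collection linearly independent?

Row-reduce the matrix whose columns are u, v, w, z.
The reduction yields 4 nonzero rows, so the rank is 4.
Since rank = 4 (the number of vectors), the set is linearly independent.

linearly independent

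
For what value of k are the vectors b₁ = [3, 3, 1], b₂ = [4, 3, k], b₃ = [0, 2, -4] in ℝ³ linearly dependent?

k = 10/3

The set is linearly dependent precisely when det[b₁; b₂; b₃] = 0.
The determinant works out to 20 - 6*k.
Solving 20 - 6*k = 0 yields k = 10/3.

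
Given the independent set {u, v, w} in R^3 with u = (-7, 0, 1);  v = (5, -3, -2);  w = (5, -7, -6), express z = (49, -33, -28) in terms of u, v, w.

z = -2u + 4v + 3w

Set up the augmented matrix [u | v | w | z] and row-reduce.
Row-reducing the augmented matrix gives the unique coefficients (a₁, a₂, a₃) = (-2, 4, 3).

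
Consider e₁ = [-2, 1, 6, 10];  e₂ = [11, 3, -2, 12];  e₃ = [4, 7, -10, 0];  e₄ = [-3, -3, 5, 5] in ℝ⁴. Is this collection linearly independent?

linearly independent

Row-reduce the matrix whose columns are e₁, e₂, e₃, e₄.
The reduction yields 4 nonzero rows, so the rank is 4.
Since rank = 4 (the number of vectors), the set is linearly independent.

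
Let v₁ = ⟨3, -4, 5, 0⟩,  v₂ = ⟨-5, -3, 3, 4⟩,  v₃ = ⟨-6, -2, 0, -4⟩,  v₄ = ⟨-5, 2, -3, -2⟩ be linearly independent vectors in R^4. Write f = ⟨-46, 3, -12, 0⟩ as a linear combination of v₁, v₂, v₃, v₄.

Since v₁, v₂, v₃, v₄ are independent, the coefficients expressing f are uniquely determined by a linear system.
Row-reducing the augmented matrix gives the unique coefficients (c₁, …, c₄) = (-3, 3, 2, 2).

f = -3v₁ + 3v₂ + 2v₃ + 2v₄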